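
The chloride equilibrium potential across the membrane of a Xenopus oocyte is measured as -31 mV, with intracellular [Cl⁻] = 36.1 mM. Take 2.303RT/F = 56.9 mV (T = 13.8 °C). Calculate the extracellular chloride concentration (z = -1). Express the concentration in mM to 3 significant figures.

127 mM

Nernst: E = (56.9/-1) · log₁₀([out]/[in]), so log₁₀([out]/[in]) = -31.0 × -1 / 56.9 = 0.5448.
[out]/[in] = 10^(0.5448) = 3.506.
[out] = 3.506 × 36.1 = 126.6 mM.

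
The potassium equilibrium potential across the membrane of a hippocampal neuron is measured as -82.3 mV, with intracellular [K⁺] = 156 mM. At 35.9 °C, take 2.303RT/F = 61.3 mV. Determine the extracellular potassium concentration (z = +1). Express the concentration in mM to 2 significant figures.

Nernst: E = (61.3/1) · log₁₀([out]/[in]), so log₁₀([out]/[in]) = -82.3 × 1 / 61.3 = -1.3426.
[out]/[in] = 10^(-1.3426) = 0.04544.
[out] = 0.04544 × 156 = 7.088 mM.

7.1 mM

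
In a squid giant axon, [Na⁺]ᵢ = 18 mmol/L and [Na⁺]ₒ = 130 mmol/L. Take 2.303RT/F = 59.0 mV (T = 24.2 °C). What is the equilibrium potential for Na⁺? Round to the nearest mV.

51 mV

E = (59.0/z) · log₁₀([Na⁺]_out/[Na⁺]_in) with z = +1.
= (59.0/1) · log₁₀(130/18) = 59.00 · log₁₀(7.222)
= 59.00 · (0.8587) = 50.66 mV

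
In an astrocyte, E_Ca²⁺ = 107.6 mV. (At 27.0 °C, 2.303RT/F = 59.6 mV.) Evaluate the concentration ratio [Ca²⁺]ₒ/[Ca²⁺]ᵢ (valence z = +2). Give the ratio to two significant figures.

log₁₀([out]/[in]) = E·z/(59.6) = 107.6 × 2 / 59.6 = 3.6107
[out]/[in] = 10^(3.6107) = 4081

4100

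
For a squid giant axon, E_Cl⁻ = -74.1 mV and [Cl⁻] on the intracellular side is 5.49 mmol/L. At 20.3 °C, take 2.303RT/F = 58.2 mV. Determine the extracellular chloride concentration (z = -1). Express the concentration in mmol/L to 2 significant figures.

100 mmol/L

Nernst: E = (58.2/-1) · log₁₀([out]/[in]), so log₁₀([out]/[in]) = -74.1 × -1 / 58.2 = 1.2732.
[out]/[in] = 10^(1.2732) = 18.76.
[out] = 18.76 × 5.49 = 103 mmol/L.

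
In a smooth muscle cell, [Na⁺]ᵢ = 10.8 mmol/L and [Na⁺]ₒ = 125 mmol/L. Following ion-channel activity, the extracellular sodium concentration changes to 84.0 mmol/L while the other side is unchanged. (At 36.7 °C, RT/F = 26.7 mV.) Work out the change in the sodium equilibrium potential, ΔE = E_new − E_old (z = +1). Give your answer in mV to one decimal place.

-10.6 mV

E_old = (26.7/1)·ln(125/10.8) = 65.38 mV
E_new = (26.7/1)·ln(84.0/10.8) = 54.77 mV
ΔE = 54.77 − (65.38) = -10.61 mV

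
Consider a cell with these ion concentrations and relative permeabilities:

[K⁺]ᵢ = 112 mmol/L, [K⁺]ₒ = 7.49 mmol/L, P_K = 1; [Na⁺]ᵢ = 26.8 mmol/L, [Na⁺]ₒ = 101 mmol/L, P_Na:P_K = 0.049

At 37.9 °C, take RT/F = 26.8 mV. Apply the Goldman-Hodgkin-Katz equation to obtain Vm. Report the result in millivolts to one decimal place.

-59.2 mV

Vm = 26.8 · ln[(Σ P·[cation]ₒ + Σ P·[anion]ᵢ) / (Σ P·[cation]ᵢ + Σ P·[anion]ₒ)]
Numerator = 1×7.49 + 0.049×101 = 12.44
Denominator = 1×112 + 0.049×26.8 = 113.3
Vm = 26.8 · ln(0.10978) = 26.8 × (-2.2093) = -59.21 mV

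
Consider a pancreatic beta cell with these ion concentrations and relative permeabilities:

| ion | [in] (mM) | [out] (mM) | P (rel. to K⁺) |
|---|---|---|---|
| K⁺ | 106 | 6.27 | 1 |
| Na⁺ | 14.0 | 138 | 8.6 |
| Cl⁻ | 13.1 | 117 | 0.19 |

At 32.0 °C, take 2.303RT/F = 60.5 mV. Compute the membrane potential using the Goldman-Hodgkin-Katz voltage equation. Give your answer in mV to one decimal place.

Vm = 60.5 · log₁₀[(Σ P·[cation]ₒ + Σ P·[anion]ᵢ) / (Σ P·[cation]ᵢ + Σ P·[anion]ₒ)]
Numerator = 1×6.27 + 8.6×138 + 0.19×13.1 = 1196
Denominator = 1×106 + 8.6×14.0 + 0.19×117 = 248.6
Vm = 60.5 · log₁₀(4.8086) = 60.5 × (0.6820) = 41.26 mV

41.3 mV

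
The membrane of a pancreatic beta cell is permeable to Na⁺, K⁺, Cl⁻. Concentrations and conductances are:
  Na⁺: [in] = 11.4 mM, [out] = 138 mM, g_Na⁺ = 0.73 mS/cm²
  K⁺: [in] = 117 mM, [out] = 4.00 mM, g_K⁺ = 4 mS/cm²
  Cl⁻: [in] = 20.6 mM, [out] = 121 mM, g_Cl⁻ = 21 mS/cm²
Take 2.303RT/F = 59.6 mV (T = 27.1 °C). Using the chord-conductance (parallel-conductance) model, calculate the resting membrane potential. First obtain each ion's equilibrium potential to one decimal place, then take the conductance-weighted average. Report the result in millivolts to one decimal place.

E_Na⁺ = (59.6/1)·log₁₀(138/11.4) = 64.5 mV
E_K⁺ = (59.6/1)·log₁₀(4.00/117) = -87.4 mV
E_Cl⁻ = (59.6/-1)·log₁₀(121/20.6) = -45.8 mV
Vm = (Σ gᵢEᵢ)/(Σ gᵢ) = (0.73·64.5 + 4·-87.4 + 21·-45.8) / (0.73 + 4 + 21)
= -1264.32 / 25.73 = -49.14 mV

-49.1 mV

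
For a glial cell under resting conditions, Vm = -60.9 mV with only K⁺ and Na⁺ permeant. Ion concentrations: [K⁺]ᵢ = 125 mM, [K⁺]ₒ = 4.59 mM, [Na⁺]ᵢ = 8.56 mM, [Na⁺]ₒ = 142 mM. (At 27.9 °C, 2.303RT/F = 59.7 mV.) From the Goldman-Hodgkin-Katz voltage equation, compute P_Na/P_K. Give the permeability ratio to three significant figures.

Let α = P_Na/P_K. GHK: Vm = 59.7·log₁₀[(Kₒ + α·Naₒ)/(Kᵢ + α·Naᵢ)].
10^(Vm/59.7) = 10^(-60.9/59.7) = 0.095477
So 0.095477·(Kᵢ + α·Naᵢ) = Kₒ + α·Naₒ → α = (0.095477·125.0 − 4.59) / (142.0 − 0.095477·8.56)
α = (11.93 − 4.59) / (142.0 − 0.8173) = 7.345/141.2 = 0.05202

0.0520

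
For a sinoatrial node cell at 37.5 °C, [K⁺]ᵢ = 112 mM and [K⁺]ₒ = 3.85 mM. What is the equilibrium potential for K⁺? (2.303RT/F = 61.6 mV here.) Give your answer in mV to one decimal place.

-90.2 mV

E = (61.6/z) · log₁₀([K⁺]_out/[K⁺]_in) with z = +1.
= (61.6/1) · log₁₀(3.85/112) = 61.60 · log₁₀(0.03438)
= 61.60 · (-1.4638) = -90.17 mV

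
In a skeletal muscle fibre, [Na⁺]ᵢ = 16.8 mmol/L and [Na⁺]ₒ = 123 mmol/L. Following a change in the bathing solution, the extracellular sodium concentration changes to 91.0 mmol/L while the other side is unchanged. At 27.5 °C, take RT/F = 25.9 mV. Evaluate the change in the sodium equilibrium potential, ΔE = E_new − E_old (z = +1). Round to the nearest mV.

E_old = (25.9/1)·ln(123/16.8) = 51.56 mV
E_new = (25.9/1)·ln(91.0/16.8) = 43.76 mV
ΔE = 43.76 − (51.56) = -7.80 mV

-8 mV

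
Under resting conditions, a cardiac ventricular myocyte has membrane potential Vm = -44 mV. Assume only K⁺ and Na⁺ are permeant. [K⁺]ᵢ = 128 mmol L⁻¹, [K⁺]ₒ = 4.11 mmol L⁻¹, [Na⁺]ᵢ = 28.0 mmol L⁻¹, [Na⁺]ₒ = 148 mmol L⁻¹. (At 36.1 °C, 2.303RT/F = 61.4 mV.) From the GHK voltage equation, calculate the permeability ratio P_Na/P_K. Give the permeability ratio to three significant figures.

0.144

Let α = P_Na/P_K. GHK: Vm = 61.4·log₁₀[(Kₒ + α·Naₒ)/(Kᵢ + α·Naᵢ)].
10^(Vm/61.4) = 10^(-44.0/61.4) = 0.19204
So 0.19204·(Kᵢ + α·Naᵢ) = Kₒ + α·Naₒ → α = (0.19204·128.0 − 4.11) / (148.0 − 0.19204·28.0)
α = (24.58 − 4.11) / (148.0 − 5.377) = 20.47/142.6 = 0.1435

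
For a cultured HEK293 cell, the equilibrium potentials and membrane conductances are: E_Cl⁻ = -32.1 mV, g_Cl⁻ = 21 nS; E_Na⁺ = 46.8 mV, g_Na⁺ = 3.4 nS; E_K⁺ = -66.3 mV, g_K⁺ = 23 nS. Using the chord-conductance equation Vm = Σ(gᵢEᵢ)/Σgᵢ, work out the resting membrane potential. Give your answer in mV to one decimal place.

-43.0 mV

Σ gᵢEᵢ = 21·(-32.1) + 3.4·(46.8) + 23·(-66.3) = -2039.88
Σ gᵢ = 21 + 3.4 + 23 = 47.4
Vm = -2039.88 / 47.4 = -43.04 mV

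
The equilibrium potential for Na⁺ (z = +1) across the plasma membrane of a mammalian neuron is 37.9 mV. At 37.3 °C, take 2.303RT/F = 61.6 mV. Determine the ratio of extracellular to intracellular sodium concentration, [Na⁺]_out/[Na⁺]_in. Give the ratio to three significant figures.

4.12

log₁₀([out]/[in]) = E·z/(61.6) = 37.9 × 1 / 61.6 = 0.6153
[out]/[in] = 10^(0.6153) = 4.123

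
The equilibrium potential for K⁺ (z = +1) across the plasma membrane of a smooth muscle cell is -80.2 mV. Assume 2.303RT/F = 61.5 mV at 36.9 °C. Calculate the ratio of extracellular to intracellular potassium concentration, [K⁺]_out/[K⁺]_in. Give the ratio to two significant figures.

log₁₀([out]/[in]) = E·z/(61.5) = -80.2 × 1 / 61.5 = -1.3041
[out]/[in] = 10^(-1.3041) = 0.04965

0.050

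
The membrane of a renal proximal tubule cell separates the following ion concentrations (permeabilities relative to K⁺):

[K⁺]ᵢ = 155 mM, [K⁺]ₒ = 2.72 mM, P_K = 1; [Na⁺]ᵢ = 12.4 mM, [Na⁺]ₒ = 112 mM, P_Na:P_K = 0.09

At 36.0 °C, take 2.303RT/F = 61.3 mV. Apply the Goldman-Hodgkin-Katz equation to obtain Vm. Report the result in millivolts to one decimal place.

-66.6 mV

Vm = 61.3 · log₁₀[(Σ P·[cation]ₒ + Σ P·[anion]ᵢ) / (Σ P·[cation]ᵢ + Σ P·[anion]ₒ)]
Numerator = 1×2.72 + 0.09×112 = 12.8
Denominator = 1×155 + 0.09×12.4 = 156.1
Vm = 61.3 · log₁₀(0.08199) = 61.3 × (-1.0862) = -66.59 mV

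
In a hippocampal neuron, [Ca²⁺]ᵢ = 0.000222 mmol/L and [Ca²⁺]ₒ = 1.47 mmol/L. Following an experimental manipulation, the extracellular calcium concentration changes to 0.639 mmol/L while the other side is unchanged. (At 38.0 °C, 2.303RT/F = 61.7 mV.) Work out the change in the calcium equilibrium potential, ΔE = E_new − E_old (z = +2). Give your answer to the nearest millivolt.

E_old = (61.7/2)·log₁₀(1.47/0.000222) = 117.88 mV
E_new = (61.7/2)·log₁₀(0.639/0.000222) = 106.71 mV
ΔE = 106.71 − (117.88) = -11.16 mV

-11 mV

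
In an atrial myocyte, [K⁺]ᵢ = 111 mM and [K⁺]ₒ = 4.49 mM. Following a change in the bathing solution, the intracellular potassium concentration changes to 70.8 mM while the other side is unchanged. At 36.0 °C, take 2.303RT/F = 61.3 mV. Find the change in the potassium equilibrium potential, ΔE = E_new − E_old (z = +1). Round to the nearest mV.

E_old = (61.3/1)·log₁₀(4.49/111) = -85.40 mV
E_new = (61.3/1)·log₁₀(4.49/70.8) = -73.42 mV
ΔE = -73.42 − (-85.40) = 11.97 mV

12 mV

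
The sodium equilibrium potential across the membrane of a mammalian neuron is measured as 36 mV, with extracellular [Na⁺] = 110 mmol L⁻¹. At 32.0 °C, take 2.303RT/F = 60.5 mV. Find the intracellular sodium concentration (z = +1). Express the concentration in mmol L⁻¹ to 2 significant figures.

28 mmol L⁻¹

Nernst: E = (60.5/1) · log₁₀([out]/[in]), so log₁₀([out]/[in]) = 36.0 × 1 / 60.5 = 0.5950.
[out]/[in] = 10^(0.5950) = 3.936.
[in] = 110 / 3.936 = 27.95 mmol L⁻¹.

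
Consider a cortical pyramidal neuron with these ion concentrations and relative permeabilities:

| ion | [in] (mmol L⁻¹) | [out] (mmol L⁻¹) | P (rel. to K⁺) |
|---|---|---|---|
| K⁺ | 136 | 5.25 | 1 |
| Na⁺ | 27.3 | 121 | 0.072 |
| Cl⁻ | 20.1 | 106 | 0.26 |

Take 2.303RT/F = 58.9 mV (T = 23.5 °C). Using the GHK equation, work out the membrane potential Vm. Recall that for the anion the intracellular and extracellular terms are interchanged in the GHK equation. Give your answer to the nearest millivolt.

Vm = 58.9 · log₁₀[(Σ P·[cation]ₒ + Σ P·[anion]ᵢ) / (Σ P·[cation]ᵢ + Σ P·[anion]ₒ)]
Numerator = 1×5.25 + 0.072×121 + 0.26×20.1 = 19.19
Denominator = 1×136 + 0.072×27.3 + 0.26×106 = 165.5
Vm = 58.9 · log₁₀(0.11592) = 58.9 × (-0.9358) = -55.12 mV

-55 mV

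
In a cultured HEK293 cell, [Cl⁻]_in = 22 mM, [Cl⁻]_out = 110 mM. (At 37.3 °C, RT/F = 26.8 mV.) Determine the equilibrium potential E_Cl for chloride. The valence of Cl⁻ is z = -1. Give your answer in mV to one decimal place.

E = (26.8/z) · ln([Cl⁻]_out/[Cl⁻]_in) with z = -1.
For an anion, dividing by z = -1 reverses the sign.
= (26.8/-1) · ln(110/22) = -26.80 · ln(5)
= -26.80 · (1.6094) = -43.13 mV

-43.1 mV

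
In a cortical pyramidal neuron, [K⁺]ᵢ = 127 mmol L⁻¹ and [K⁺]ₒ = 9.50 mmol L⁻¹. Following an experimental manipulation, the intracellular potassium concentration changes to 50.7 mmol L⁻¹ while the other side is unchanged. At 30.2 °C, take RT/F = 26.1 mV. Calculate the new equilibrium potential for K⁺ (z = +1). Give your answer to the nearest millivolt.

After the shift: [K⁺]_out = 9.50, [K⁺]_in = 50.7 mmol L⁻¹.
E_new = (26.1/1)·ln(9.50/50.7) = 26.10 · (-1.6746) = -43.71 mV

-44 mV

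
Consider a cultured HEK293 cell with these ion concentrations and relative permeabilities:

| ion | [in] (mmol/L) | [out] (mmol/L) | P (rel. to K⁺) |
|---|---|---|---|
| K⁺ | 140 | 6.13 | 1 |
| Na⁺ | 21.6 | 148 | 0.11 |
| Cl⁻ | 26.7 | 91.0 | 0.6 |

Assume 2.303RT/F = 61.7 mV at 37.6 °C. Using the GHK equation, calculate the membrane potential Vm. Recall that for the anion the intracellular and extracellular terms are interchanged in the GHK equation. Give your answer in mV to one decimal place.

-43.8 mV

Vm = 61.7 · log₁₀[(Σ P·[cation]ₒ + Σ P·[anion]ᵢ) / (Σ P·[cation]ᵢ + Σ P·[anion]ₒ)]
Numerator = 1×6.13 + 0.11×148 + 0.6×26.7 = 38.43
Denominator = 1×140 + 0.11×21.6 + 0.6×91.0 = 197
Vm = 61.7 · log₁₀(0.1951) = 61.7 × (-0.7097) = -43.79 mV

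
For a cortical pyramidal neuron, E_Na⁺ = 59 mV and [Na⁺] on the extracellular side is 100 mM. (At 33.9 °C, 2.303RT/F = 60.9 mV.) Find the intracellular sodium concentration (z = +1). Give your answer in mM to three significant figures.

Nernst: E = (60.9/1) · log₁₀([out]/[in]), so log₁₀([out]/[in]) = 59.0 × 1 / 60.9 = 0.9688.
[out]/[in] = 10^(0.9688) = 9.307.
[in] = 100 / 9.307 = 10.74 mM.

10.7 mM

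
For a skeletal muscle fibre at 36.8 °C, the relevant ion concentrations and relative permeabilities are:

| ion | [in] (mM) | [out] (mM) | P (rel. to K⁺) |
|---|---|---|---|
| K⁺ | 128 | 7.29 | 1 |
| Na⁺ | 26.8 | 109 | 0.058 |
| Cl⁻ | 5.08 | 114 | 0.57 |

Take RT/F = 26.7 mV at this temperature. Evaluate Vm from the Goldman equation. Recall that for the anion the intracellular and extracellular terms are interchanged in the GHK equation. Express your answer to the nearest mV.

-66 mV

Vm = 26.7 · ln[(Σ P·[cation]ₒ + Σ P·[anion]ᵢ) / (Σ P·[cation]ᵢ + Σ P·[anion]ₒ)]
Numerator = 1×7.29 + 0.058×109 + 0.57×5.08 = 16.51
Denominator = 1×128 + 0.058×26.8 + 0.57×114 = 194.5
Vm = 26.7 · ln(0.084857) = 26.7 × (-2.4668) = -65.86 mV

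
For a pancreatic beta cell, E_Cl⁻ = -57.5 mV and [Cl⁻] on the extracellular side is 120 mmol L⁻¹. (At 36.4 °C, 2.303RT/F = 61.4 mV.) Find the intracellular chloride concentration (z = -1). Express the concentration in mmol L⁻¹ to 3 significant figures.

13.9 mmol L⁻¹

Nernst: E = (61.4/-1) · log₁₀([out]/[in]), so log₁₀([out]/[in]) = -57.5 × -1 / 61.4 = 0.9365.
[out]/[in] = 10^(0.9365) = 8.639.
[in] = 120 / 8.639 = 13.89 mmol L⁻¹.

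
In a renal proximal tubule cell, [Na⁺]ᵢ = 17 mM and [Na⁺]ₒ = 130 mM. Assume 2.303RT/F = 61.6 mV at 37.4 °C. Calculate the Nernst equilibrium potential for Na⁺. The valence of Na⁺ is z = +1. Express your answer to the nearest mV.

54 mV

E = (61.6/z) · log₁₀([Na⁺]_out/[Na⁺]_in) with z = +1.
= (61.6/1) · log₁₀(130/17) = 61.60 · log₁₀(7.647)
= 61.60 · (0.8835) = 54.42 mV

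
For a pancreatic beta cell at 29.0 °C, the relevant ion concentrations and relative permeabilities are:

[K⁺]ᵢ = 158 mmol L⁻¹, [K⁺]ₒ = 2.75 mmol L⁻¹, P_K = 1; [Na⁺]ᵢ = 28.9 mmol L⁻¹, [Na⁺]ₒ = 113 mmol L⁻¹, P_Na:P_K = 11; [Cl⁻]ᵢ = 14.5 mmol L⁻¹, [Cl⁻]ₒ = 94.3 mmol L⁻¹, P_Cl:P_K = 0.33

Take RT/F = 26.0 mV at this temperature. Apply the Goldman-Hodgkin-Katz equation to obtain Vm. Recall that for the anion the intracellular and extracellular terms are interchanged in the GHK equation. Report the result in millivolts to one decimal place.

Vm = 26.0 · ln[(Σ P·[cation]ₒ + Σ P·[anion]ᵢ) / (Σ P·[cation]ᵢ + Σ P·[anion]ₒ)]
Numerator = 1×2.75 + 11×113 + 0.33×14.5 = 1251
Denominator = 1×158 + 11×28.9 + 0.33×94.3 = 507
Vm = 26.0 · ln(2.4664) = 26.0 × (0.9028) = 23.47 mV

23.5 mV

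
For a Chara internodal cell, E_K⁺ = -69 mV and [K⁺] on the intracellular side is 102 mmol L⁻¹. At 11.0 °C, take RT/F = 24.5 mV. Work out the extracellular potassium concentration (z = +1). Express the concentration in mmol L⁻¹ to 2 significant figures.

6.1 mmol L⁻¹

Nernst: E = (24.5/1) · ln([out]/[in]), so ln([out]/[in]) = -69.0 × 1 / 24.5 = -2.8163.
[out]/[in] = e^(-2.8163) = 0.05983.
[out] = 0.05983 × 102 = 6.102 mmol L⁻¹.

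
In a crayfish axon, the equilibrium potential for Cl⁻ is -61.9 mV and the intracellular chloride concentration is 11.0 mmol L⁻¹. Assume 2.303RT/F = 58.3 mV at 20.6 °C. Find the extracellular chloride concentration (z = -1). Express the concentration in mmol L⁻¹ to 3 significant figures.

Nernst: E = (58.3/-1) · log₁₀([out]/[in]), so log₁₀([out]/[in]) = -61.9 × -1 / 58.3 = 1.0617.
[out]/[in] = 10^(1.0617) = 11.53.
[out] = 11.53 × 11.0 = 126.8 mmol L⁻¹.

127 mmol L⁻¹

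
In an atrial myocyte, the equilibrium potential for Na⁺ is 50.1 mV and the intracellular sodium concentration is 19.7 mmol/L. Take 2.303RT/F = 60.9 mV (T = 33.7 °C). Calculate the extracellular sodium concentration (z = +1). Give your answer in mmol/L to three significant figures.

Nernst: E = (60.9/1) · log₁₀([out]/[in]), so log₁₀([out]/[in]) = 50.1 × 1 / 60.9 = 0.8227.
[out]/[in] = 10^(0.8227) = 6.648.
[out] = 6.648 × 19.7 = 131 mmol/L.

131 mmol/L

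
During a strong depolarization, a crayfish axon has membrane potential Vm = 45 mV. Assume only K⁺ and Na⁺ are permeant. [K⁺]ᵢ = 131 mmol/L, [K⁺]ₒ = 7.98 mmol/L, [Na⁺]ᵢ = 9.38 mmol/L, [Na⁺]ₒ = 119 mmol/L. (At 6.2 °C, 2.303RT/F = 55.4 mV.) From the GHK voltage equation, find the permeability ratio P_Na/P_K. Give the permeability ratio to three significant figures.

Let α = P_Na/P_K. GHK: Vm = 55.4·log₁₀[(Kₒ + α·Naₒ)/(Kᵢ + α·Naᵢ)].
10^(Vm/55.4) = 10^(45.0/55.4) = 6.4904
So 6.4904·(Kᵢ + α·Naᵢ) = Kₒ + α·Naₒ → α = (6.4904·131.0 − 7.98) / (119.0 − 6.4904·9.38)
α = (850.2 − 7.98) / (119.0 − 60.88) = 842.3/58.12 = 14.49

14.5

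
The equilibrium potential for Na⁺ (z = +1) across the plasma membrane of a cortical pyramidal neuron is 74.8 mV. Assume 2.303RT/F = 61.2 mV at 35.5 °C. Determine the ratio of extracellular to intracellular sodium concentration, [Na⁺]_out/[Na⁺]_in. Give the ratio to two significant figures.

log₁₀([out]/[in]) = E·z/(61.2) = 74.8 × 1 / 61.2 = 1.2222
[out]/[in] = 10^(1.2222) = 16.68

17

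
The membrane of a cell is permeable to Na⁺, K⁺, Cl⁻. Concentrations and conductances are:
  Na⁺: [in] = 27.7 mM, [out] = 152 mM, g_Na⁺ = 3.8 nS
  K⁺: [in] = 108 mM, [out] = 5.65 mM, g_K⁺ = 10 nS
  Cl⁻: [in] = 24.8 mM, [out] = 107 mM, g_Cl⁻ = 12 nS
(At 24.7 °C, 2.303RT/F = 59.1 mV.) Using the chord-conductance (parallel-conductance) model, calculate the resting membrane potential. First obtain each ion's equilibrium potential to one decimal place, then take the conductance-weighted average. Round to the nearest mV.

-40 mV

E_Na⁺ = (59.1/1)·log₁₀(152/27.7) = 43.7 mV
E_K⁺ = (59.1/1)·log₁₀(5.65/108) = -75.7 mV
E_Cl⁻ = (59.1/-1)·log₁₀(107/24.8) = -37.5 mV
Vm = (Σ gᵢEᵢ)/(Σ gᵢ) = (3.8·43.7 + 10·-75.7 + 12·-37.5) / (3.8 + 10 + 12)
= -1040.94 / 25.8 = -40.35 mV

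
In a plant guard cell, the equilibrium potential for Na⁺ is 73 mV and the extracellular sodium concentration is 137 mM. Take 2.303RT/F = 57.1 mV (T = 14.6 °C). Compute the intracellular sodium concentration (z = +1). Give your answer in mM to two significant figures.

7.2 mM

Nernst: E = (57.1/1) · log₁₀([out]/[in]), so log₁₀([out]/[in]) = 73.0 × 1 / 57.1 = 1.2785.
[out]/[in] = 10^(1.2785) = 18.99.
[in] = 137 / 18.99 = 7.215 mM.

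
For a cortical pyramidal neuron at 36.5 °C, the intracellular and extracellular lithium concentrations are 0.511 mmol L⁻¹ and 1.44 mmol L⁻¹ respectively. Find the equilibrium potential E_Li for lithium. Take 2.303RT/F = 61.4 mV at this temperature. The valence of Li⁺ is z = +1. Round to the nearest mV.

E = (61.4/z) · log₁₀([Li⁺]_out/[Li⁺]_in) with z = +1.
= (61.4/1) · log₁₀(1.44/0.511) = 61.40 · log₁₀(2.818)
= 61.40 · (0.4499) = 27.63 mV

28 mV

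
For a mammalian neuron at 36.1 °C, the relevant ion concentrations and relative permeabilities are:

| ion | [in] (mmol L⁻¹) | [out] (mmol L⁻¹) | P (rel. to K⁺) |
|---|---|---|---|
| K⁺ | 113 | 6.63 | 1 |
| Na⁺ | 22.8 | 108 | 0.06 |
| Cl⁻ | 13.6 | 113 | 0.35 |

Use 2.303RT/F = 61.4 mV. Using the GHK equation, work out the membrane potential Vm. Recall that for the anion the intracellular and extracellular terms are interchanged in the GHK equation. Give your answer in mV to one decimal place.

-57.4 mV

Vm = 61.4 · log₁₀[(Σ P·[cation]ₒ + Σ P·[anion]ᵢ) / (Σ P·[cation]ᵢ + Σ P·[anion]ₒ)]
Numerator = 1×6.63 + 0.06×108 + 0.35×13.6 = 17.87
Denominator = 1×113 + 0.06×22.8 + 0.35×113 = 153.9
Vm = 61.4 · log₁₀(0.1161) = 61.4 × (-0.9352) = -57.42 mV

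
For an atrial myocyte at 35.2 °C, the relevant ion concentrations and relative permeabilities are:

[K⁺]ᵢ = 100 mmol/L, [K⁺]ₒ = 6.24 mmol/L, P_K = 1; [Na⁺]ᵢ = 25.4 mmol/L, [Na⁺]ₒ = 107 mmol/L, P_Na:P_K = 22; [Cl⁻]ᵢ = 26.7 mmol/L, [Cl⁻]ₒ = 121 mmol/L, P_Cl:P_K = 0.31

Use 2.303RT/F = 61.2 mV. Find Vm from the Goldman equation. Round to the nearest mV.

Vm = 61.2 · log₁₀[(Σ P·[cation]ₒ + Σ P·[anion]ᵢ) / (Σ P·[cation]ᵢ + Σ P·[anion]ₒ)]
Numerator = 1×6.24 + 22×107 + 0.31×26.7 = 2369
Denominator = 1×100 + 22×25.4 + 0.31×121 = 696.3
Vm = 61.2 · log₁₀(3.4015) = 61.2 × (0.5317) = 32.54 mV

33 mV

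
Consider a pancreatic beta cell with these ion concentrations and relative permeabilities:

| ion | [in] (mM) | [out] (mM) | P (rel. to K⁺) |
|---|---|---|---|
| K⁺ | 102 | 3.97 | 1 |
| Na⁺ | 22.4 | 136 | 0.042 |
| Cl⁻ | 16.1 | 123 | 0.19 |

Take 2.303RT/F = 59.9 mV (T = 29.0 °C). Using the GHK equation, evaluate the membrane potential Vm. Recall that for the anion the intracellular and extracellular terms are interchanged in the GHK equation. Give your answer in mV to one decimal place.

-59.7 mV

Vm = 59.9 · log₁₀[(Σ P·[cation]ₒ + Σ P·[anion]ᵢ) / (Σ P·[cation]ᵢ + Σ P·[anion]ₒ)]
Numerator = 1×3.97 + 0.042×136 + 0.19×16.1 = 12.74
Denominator = 1×102 + 0.042×22.4 + 0.19×123 = 126.3
Vm = 59.9 · log₁₀(0.10087) = 59.9 × (-0.9962) = -59.67 mV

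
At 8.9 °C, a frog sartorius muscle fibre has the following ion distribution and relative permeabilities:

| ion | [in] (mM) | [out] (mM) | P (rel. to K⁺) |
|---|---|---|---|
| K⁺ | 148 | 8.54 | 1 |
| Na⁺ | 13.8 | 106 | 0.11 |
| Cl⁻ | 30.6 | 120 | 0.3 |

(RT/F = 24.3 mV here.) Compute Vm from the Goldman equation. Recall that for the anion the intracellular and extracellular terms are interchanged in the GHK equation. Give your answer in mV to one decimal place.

Vm = 24.3 · ln[(Σ P·[cation]ₒ + Σ P·[anion]ᵢ) / (Σ P·[cation]ᵢ + Σ P·[anion]ₒ)]
Numerator = 1×8.54 + 0.11×106 + 0.3×30.6 = 29.38
Denominator = 1×148 + 0.11×13.8 + 0.3×120 = 185.5
Vm = 24.3 · ln(0.15837) = 24.3 × (-1.8428) = -44.78 mV

-44.8 mV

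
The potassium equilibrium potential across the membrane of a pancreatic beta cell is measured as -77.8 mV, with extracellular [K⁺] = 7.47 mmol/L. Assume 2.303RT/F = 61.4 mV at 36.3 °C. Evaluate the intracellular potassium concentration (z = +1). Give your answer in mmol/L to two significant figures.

140 mmol/L

Nernst: E = (61.4/1) · log₁₀([out]/[in]), so log₁₀([out]/[in]) = -77.8 × 1 / 61.4 = -1.2671.
[out]/[in] = 10^(-1.2671) = 0.05406.
[in] = 7.47 / 0.05406 = 138.2 mmol/L.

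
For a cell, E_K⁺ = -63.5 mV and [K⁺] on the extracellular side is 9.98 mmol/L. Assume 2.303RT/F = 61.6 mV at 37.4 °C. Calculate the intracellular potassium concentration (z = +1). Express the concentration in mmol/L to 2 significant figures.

110 mmol/L

Nernst: E = (61.6/1) · log₁₀([out]/[in]), so log₁₀([out]/[in]) = -63.5 × 1 / 61.6 = -1.0308.
[out]/[in] = 10^(-1.0308) = 0.09314.
[in] = 9.98 / 0.09314 = 107.1 mmol/L.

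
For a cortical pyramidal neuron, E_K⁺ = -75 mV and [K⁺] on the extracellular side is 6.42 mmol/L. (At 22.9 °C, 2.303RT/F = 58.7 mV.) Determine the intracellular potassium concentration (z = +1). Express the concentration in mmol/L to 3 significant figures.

122 mmol/L

Nernst: E = (58.7/1) · log₁₀([out]/[in]), so log₁₀([out]/[in]) = -75.0 × 1 / 58.7 = -1.2777.
[out]/[in] = 10^(-1.2777) = 0.05276.
[in] = 6.42 / 0.05276 = 121.7 mmol/L.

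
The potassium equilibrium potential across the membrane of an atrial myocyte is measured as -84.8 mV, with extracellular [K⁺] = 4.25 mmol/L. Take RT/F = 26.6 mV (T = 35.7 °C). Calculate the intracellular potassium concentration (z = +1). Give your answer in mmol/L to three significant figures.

Nernst: E = (26.6/1) · ln([out]/[in]), so ln([out]/[in]) = -84.8 × 1 / 26.6 = -3.1880.
[out]/[in] = e^(-3.1880) = 0.04126.
[in] = 4.25 / 0.04126 = 103 mmol/L.

103 mmol/L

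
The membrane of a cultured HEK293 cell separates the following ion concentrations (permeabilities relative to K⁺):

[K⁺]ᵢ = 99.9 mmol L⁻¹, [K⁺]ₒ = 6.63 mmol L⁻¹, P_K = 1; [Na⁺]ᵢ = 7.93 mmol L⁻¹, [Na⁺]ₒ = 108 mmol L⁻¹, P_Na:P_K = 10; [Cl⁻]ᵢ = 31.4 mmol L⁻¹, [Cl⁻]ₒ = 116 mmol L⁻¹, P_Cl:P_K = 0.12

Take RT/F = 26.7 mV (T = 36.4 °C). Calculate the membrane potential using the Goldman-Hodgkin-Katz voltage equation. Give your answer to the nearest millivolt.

46 mV

Vm = 26.7 · ln[(Σ P·[cation]ₒ + Σ P·[anion]ᵢ) / (Σ P·[cation]ᵢ + Σ P·[anion]ₒ)]
Numerator = 1×6.63 + 10×108 + 0.12×31.4 = 1090
Denominator = 1×99.9 + 10×7.93 + 0.12×116 = 193.1
Vm = 26.7 · ln(5.6462) = 26.7 × (1.7310) = 46.22 mV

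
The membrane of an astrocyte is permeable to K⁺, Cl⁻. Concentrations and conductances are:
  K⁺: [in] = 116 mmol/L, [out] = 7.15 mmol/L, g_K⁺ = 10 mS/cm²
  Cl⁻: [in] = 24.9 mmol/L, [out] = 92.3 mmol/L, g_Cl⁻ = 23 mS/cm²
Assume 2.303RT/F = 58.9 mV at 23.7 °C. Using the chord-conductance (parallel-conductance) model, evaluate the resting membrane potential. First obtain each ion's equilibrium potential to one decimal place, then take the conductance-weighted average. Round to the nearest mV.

E_K⁺ = (58.9/1)·log₁₀(7.15/116) = -71.3 mV
E_Cl⁻ = (58.9/-1)·log₁₀(92.3/24.9) = -33.5 mV
Vm = (Σ gᵢEᵢ)/(Σ gᵢ) = (10·-71.3 + 23·-33.5) / (10 + 23)
= -1483.50 / 33 = -44.95 mV

-45 mV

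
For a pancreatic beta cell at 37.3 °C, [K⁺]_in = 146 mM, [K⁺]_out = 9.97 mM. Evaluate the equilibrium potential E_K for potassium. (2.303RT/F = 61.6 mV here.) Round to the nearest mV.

-72 mV

E = (61.6/z) · log₁₀([K⁺]_out/[K⁺]_in) with z = +1.
= (61.6/1) · log₁₀(9.97/146) = 61.60 · log₁₀(0.06829)
= 61.60 · (-1.1657) = -71.80 mV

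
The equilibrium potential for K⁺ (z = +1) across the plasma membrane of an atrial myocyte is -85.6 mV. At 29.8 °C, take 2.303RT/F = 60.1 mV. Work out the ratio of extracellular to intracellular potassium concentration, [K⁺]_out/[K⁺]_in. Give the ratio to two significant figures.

0.038

log₁₀([out]/[in]) = E·z/(60.1) = -85.6 × 1 / 60.1 = -1.4243
[out]/[in] = 10^(-1.4243) = 0.03764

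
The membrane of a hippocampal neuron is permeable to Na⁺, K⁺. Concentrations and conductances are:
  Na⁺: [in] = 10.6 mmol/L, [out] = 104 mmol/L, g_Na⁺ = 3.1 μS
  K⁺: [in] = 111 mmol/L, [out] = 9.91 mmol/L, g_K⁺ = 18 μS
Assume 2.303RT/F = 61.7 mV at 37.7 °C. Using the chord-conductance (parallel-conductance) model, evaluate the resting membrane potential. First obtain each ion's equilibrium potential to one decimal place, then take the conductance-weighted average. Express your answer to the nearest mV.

E_Na⁺ = (61.7/1)·log₁₀(104/10.6) = 61.2 mV
E_K⁺ = (61.7/1)·log₁₀(9.91/111) = -64.7 mV
Vm = (Σ gᵢEᵢ)/(Σ gᵢ) = (3.1·61.2 + 18·-64.7) / (3.1 + 18)
= -974.88 / 21.1 = -46.20 mV

-46 mV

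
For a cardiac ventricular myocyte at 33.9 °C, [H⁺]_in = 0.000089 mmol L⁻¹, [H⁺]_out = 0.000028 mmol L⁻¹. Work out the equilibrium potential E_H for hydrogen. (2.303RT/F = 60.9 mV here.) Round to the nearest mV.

-31 mV

E = (60.9/z) · log₁₀([H⁺]_out/[H⁺]_in) with z = +1.
= (60.9/1) · log₁₀(0.000028/0.000089) = 60.90 · log₁₀(0.3146)
= 60.90 · (-0.5022) = -30.59 mV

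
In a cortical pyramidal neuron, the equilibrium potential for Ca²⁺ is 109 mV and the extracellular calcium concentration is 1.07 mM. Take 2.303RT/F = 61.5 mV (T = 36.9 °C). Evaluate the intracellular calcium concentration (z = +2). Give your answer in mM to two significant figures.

Nernst: E = (61.5/2) · log₁₀([out]/[in]), so log₁₀([out]/[in]) = 109.0 × 2 / 61.5 = 3.5447.
[out]/[in] = 10^(3.5447) = 3505.
[in] = 1.07 / 3505 = 0.0003053 mM.

0.00031 mM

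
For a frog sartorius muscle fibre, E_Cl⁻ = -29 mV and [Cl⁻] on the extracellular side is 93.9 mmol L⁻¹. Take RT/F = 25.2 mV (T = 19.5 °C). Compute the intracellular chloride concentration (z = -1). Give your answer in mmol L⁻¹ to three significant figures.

Nernst: E = (25.2/-1) · ln([out]/[in]), so ln([out]/[in]) = -29.0 × -1 / 25.2 = 1.1508.
[out]/[in] = e^(1.1508) = 3.161.
[in] = 93.9 / 3.161 = 29.71 mmol L⁻¹.

29.7 mmol L⁻¹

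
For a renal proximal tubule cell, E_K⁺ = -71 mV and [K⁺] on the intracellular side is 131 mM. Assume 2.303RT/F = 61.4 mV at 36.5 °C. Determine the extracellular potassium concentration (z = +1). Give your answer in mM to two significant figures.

Nernst: E = (61.4/1) · log₁₀([out]/[in]), so log₁₀([out]/[in]) = -71.0 × 1 / 61.4 = -1.1564.
[out]/[in] = 10^(-1.1564) = 0.06977.
[out] = 0.06977 × 131 = 9.139 mM.

9.1 mM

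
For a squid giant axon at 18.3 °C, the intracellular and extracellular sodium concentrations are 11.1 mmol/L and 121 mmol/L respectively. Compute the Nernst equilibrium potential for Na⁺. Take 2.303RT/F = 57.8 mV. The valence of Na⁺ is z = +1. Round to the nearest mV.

E = (57.8/z) · log₁₀([Na⁺]_out/[Na⁺]_in) with z = +1.
= (57.8/1) · log₁₀(121/11.1) = 57.80 · log₁₀(10.9)
= 57.80 · (1.0375) = 59.97 mV

60 mV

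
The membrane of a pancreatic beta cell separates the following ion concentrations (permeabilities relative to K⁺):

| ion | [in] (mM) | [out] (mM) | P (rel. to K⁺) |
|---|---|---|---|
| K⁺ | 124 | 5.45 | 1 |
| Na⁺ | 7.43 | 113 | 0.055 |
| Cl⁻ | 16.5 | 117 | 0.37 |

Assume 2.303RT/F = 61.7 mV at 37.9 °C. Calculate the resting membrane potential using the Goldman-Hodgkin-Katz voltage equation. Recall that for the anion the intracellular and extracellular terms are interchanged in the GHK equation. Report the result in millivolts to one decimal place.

-60.1 mV

Vm = 61.7 · log₁₀[(Σ P·[cation]ₒ + Σ P·[anion]ᵢ) / (Σ P·[cation]ᵢ + Σ P·[anion]ₒ)]
Numerator = 1×5.45 + 0.055×113 + 0.37×16.5 = 17.77
Denominator = 1×124 + 0.055×7.43 + 0.37×117 = 167.7
Vm = 61.7 · log₁₀(0.10596) = 61.7 × (-0.9748) = -60.15 mV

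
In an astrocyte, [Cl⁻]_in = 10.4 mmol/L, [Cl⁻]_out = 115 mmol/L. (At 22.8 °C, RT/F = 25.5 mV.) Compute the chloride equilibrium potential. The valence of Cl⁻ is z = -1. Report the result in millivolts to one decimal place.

E = (25.5/z) · ln([Cl⁻]_out/[Cl⁻]_in) with z = -1.
For an anion, dividing by z = -1 reverses the sign.
= (25.5/-1) · ln(115/10.4) = -25.50 · ln(11.06)
= -25.50 · (2.4031) = -61.28 mV

-61.3 mV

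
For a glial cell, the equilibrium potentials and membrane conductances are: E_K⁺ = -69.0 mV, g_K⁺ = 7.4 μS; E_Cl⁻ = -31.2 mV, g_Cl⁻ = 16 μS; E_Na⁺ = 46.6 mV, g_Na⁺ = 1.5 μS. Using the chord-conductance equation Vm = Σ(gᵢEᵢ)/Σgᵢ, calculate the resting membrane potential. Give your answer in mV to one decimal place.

-37.7 mV

Σ gᵢEᵢ = 7.4·(-69.0) + 16·(-31.2) + 1.5·(46.6) = -939.90
Σ gᵢ = 7.4 + 16 + 1.5 = 24.9
Vm = -939.90 / 24.9 = -37.75 mV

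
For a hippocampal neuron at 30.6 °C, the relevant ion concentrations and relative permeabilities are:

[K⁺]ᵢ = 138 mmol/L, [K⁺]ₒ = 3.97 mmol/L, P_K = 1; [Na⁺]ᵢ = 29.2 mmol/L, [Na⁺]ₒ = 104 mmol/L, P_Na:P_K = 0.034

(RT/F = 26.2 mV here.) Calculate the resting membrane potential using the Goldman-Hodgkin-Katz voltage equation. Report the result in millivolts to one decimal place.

-76.5 mV

Vm = 26.2 · ln[(Σ P·[cation]ₒ + Σ P·[anion]ᵢ) / (Σ P·[cation]ᵢ + Σ P·[anion]ₒ)]
Numerator = 1×3.97 + 0.034×104 = 7.506
Denominator = 1×138 + 0.034×29.2 = 139
Vm = 26.2 · ln(0.054003) = 26.2 × (-2.9187) = -76.47 mV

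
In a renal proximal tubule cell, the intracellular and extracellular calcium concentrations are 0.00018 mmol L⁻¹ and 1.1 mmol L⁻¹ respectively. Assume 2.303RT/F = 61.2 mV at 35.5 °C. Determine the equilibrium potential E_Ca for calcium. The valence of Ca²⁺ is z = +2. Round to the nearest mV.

E = (61.2/z) · log₁₀([Ca²⁺]_out/[Ca²⁺]_in) with z = +2.
= (61.2/2) · log₁₀(1.1/0.00018) = 30.60 · log₁₀(6111)
= 30.60 · (3.7861) = 115.86 mV

116 mV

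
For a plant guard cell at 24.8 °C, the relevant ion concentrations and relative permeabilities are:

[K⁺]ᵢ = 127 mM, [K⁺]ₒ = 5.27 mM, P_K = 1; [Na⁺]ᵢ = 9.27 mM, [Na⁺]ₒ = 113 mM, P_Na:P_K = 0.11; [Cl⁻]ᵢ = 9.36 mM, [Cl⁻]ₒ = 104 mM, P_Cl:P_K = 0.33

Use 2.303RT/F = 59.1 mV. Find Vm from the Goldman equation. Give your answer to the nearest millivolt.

-53 mV

Vm = 59.1 · log₁₀[(Σ P·[cation]ₒ + Σ P·[anion]ᵢ) / (Σ P·[cation]ᵢ + Σ P·[anion]ₒ)]
Numerator = 1×5.27 + 0.11×113 + 0.33×9.36 = 20.79
Denominator = 1×127 + 0.11×9.27 + 0.33×104 = 162.3
Vm = 59.1 · log₁₀(0.12806) = 59.1 × (-0.8926) = -52.75 mV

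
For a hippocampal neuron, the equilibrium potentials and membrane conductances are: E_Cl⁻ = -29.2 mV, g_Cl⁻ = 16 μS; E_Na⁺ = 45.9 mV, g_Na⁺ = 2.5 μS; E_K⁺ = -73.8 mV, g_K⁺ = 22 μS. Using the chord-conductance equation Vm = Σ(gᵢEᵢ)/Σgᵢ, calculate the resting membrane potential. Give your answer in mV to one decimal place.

-48.8 mV

Σ gᵢEᵢ = 16·(-29.2) + 2.5·(45.9) + 22·(-73.8) = -1976.05
Σ gᵢ = 16 + 2.5 + 22 = 40.5
Vm = -1976.05 / 40.5 = -48.79 mV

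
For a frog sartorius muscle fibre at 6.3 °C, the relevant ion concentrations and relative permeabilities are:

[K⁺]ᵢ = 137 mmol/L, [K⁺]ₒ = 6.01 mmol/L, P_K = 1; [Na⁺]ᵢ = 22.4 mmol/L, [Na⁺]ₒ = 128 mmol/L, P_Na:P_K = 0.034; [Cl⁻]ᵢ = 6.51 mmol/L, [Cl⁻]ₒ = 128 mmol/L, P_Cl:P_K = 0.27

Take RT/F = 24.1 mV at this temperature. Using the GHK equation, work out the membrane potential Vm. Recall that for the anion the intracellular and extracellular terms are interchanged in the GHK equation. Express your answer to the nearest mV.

Vm = 24.1 · ln[(Σ P·[cation]ₒ + Σ P·[anion]ᵢ) / (Σ P·[cation]ᵢ + Σ P·[anion]ₒ)]
Numerator = 1×6.01 + 0.034×128 + 0.27×6.51 = 12.12
Denominator = 1×137 + 0.034×22.4 + 0.27×128 = 172.3
Vm = 24.1 · ln(0.070332) = 24.1 × (-2.6545) = -63.97 mV

-64 mV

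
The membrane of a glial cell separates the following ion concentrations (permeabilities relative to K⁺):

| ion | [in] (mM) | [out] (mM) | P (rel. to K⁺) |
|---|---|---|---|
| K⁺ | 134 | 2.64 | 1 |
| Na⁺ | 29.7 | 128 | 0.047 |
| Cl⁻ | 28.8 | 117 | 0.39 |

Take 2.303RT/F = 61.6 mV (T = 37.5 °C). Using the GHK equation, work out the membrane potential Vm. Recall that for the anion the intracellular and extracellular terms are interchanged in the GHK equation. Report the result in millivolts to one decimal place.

-59.1 mV

Vm = 61.6 · log₁₀[(Σ P·[cation]ₒ + Σ P·[anion]ᵢ) / (Σ P·[cation]ᵢ + Σ P·[anion]ₒ)]
Numerator = 1×2.64 + 0.047×128 + 0.39×28.8 = 19.89
Denominator = 1×134 + 0.047×29.7 + 0.39×117 = 181
Vm = 61.6 · log₁₀(0.10986) = 61.6 × (-0.9591) = -59.08 mV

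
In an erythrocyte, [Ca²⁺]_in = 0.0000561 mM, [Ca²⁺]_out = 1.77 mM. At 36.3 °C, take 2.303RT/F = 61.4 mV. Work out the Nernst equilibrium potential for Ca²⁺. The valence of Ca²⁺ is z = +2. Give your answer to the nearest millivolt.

E = (61.4/z) · log₁₀([Ca²⁺]_out/[Ca²⁺]_in) with z = +2.
= (61.4/2) · log₁₀(1.77/0.0000561) = 30.70 · log₁₀(3.155e+04)
= 30.70 · (4.4990) = 138.12 mV

138 mV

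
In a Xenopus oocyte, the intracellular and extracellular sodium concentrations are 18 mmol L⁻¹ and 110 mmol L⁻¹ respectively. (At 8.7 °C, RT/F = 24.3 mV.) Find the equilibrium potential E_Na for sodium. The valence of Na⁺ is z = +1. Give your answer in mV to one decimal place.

E = (24.3/z) · ln([Na⁺]_out/[Na⁺]_in) with z = +1.
= (24.3/1) · ln(110/18) = 24.30 · ln(6.111)
= 24.30 · (1.8101) = 43.99 mV

44.0 mV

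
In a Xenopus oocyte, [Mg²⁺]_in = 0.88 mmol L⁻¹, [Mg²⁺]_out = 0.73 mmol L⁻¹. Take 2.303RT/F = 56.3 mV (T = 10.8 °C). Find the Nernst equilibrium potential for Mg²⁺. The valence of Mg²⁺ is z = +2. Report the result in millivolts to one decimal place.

-2.3 mV

E = (56.3/z) · log₁₀([Mg²⁺]_out/[Mg²⁺]_in) with z = +2.
= (56.3/2) · log₁₀(0.73/0.88) = 28.15 · log₁₀(0.8295)
= 28.15 · (-0.0812) = -2.28 mV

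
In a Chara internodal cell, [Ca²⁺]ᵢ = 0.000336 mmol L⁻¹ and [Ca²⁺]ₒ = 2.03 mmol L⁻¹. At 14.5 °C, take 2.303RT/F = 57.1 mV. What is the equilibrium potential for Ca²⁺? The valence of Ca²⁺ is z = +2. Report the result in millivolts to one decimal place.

108.0 mV

E = (57.1/z) · log₁₀([Ca²⁺]_out/[Ca²⁺]_in) with z = +2.
= (57.1/2) · log₁₀(2.03/0.000336) = 28.55 · log₁₀(6042)
= 28.55 · (3.7812) = 107.95 mV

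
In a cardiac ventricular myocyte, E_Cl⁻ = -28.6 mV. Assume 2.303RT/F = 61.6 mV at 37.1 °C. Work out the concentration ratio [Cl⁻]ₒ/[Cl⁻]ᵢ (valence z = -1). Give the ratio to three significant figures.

2.91

log₁₀([out]/[in]) = E·z/(61.6) = -28.6 × -1 / 61.6 = 0.4643
[out]/[in] = 10^(0.4643) = 2.913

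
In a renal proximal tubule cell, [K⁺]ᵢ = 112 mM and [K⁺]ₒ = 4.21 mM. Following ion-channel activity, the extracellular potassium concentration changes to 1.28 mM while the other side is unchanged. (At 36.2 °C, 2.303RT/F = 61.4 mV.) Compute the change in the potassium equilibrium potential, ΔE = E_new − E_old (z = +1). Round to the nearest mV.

-32 mV

E_old = (61.4/1)·log₁₀(4.21/112) = -87.49 mV
E_new = (61.4/1)·log₁₀(1.28/112) = -119.24 mV
ΔE = -119.24 − (-87.49) = -31.75 mV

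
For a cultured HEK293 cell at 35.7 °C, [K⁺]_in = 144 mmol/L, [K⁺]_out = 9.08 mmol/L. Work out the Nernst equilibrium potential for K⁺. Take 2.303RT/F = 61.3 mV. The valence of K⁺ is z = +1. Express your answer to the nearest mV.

E = (61.3/z) · log₁₀([K⁺]_out/[K⁺]_in) with z = +1.
= (61.3/1) · log₁₀(9.08/144) = 61.30 · log₁₀(0.06306)
= 61.30 · (-1.2003) = -73.58 mV

-74 mV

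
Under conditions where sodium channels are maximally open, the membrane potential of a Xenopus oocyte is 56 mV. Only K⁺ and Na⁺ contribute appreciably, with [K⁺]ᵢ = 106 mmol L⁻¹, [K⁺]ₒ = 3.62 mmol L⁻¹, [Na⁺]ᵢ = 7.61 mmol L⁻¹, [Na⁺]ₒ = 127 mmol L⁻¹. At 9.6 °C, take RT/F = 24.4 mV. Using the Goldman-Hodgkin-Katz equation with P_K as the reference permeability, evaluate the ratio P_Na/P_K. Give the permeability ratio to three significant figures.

Let α = P_Na/P_K. GHK: Vm = 24.4·ln[(Kₒ + α·Naₒ)/(Kᵢ + α·Naᵢ)].
e^(Vm/24.4) = e^(56.0/24.4) = 9.9252
So 9.9252·(Kᵢ + α·Naᵢ) = Kₒ + α·Naₒ → α = (9.9252·106.0 − 3.62) / (127.0 − 9.9252·7.61)
α = (1052 − 3.62) / (127.0 − 75.53) = 1048/51.47 = 20.37

20.4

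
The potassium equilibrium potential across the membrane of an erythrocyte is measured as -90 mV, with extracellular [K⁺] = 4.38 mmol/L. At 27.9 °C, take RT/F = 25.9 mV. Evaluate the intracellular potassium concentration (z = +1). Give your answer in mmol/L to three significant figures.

Nernst: E = (25.9/1) · ln([out]/[in]), so ln([out]/[in]) = -90.0 × 1 / 25.9 = -3.4749.
[out]/[in] = e^(-3.4749) = 0.03096.
[in] = 4.38 / 0.03096 = 141.5 mmol/L.

141 mmol/L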